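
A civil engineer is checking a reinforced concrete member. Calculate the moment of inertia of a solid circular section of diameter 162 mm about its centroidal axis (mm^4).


r = d / 2 = 162 / 2 = 81.0 mm
I = pi * r^4 / 4 = pi * 81.0^4 / 4
= 33808815.61 mm^4

33808815.61 mm^4


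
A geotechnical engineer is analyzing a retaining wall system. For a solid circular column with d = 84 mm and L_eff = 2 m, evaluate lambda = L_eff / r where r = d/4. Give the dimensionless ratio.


Radius of gyration r = d / 4 = 84 / 4 = 21.0 mm
L_eff = 2000.0 mm
Slenderness ratio = L / r = 2000.0 / 21.0 = 95.24 (dimensionless)

95.24 (dimensionless)


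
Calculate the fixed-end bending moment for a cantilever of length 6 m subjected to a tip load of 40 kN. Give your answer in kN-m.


For a cantilever with a point load at the free end:
M_max = P * L = 40 * 6 = 240 kN-m

240 kN-m


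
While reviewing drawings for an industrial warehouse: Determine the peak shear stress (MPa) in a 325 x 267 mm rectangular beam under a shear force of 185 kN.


A = b * h = 325 * 267 = 86775 mm^2
V = 185 kN = 185000.0 N
tau_max = 1.5 * V / A = 1.5 * 185000.0 / 86775
= 3.1979 MPa

3.1979 MPa


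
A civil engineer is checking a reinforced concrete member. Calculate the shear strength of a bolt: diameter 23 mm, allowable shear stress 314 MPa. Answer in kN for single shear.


A = pi * d^2 / 4 = pi * 23^2 / 4 = 415.4756 mm^2
V = f_v * A / 1000 = 314 * 415.4756 / 1000
= 130.4593 kN

130.4593 kN


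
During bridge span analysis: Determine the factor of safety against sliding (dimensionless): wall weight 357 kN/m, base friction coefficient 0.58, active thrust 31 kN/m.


Resisting force = mu * W = 0.58 * 357 = 207.06 kN/m
FOS = Resisting / Driving = 207.06 / 31
= 6.6794 (dimensionless)

6.6794 (dimensionless)


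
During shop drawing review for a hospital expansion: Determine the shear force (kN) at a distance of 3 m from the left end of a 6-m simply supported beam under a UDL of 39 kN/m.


R_A = w * L / 2 = 39 * 6 / 2 = 117.0 kN
V(x) = R_A - w * x = 117.0 - 39 * 3
= 0.0 kN

0.0 kN


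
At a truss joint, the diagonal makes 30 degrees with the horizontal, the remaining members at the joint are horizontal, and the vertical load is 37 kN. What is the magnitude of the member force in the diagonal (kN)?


At the joint, only the diagonal has a vertical component, so vertical equilibrium gives:
F * sin(30) = 37
F = 37 / sin(30)
= 37 / 0.5
= 74.0 kN

74.0 kN


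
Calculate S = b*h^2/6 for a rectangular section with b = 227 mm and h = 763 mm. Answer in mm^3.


S = b * h^2 / 6
= 227 * 763^2 / 6
= 227 * 582169 / 6
= 22025393.83 mm^3

22025393.83 mm^3


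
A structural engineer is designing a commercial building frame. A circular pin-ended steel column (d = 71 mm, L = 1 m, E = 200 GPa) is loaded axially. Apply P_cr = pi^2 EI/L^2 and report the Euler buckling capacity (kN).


I = pi * d^4 / 64 = 1247392.97 mm^4
L = 1000.0 mm
P_cr = pi^2 * E * I / L^2
= 9.8696 * 200000.0 * 1247392.97 / 1000.0^2
= 2462255.04 N = 2462.255 kN

2462.255 kN


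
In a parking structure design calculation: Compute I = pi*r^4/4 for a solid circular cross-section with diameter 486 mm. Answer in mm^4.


r = d / 2 = 486 / 2 = 243.0 mm
I = pi * r^4 / 4 = pi * 243.0^4 / 4
= 2738514064.71 mm^4

2738514064.71 mm^4


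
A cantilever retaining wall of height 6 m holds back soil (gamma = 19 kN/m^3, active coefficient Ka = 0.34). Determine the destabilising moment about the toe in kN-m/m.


Pa = 0.5 * Ka * gamma * H^2
= 0.5 * 0.34 * 19 * 6^2
= 116.28 kN/m
Arm = H / 3 = 6 / 3 = 2.0 m
Mo = Pa * arm = Pa * H / 3 = 116.28 * 6 / 3 = 232.56 kN-m/m

232.56 kN-m/m


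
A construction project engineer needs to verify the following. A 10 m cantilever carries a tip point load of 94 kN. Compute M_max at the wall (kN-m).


For a cantilever with a point load at the free end:
M_max = P * L = 94 * 10 = 940 kN-m

940 kN-m


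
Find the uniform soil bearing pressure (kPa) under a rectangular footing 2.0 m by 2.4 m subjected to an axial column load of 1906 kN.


A = 2.0 * 2.4 = 4.8 m^2
q = P / A = 1906 / 4.8
= 397.0833 kPa

397.0833 kPa


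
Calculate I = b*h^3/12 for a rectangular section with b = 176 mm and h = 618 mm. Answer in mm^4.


I = b * h^3 / 12
= 176 * 618^3 / 12
= 176 * 236029032 / 12
= 3461759136.0 mm^4

3461759136.0 mm^4


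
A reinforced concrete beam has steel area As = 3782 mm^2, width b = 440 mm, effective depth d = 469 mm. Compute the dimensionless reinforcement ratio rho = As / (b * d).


rho = As / (b * d)
= 3782 / (440 * 469)
= 3782 / 206360
= 0.018327 (dimensionless)

0.018327 (dimensionless)


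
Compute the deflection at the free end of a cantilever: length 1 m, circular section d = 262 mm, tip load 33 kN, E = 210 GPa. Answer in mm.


I = pi * d^4 / 64 = pi * 262^4 / 64 = 231299697.07 mm^4
L = 1000.0 mm, P = 33000.0 N, E = 210000.0 MPa
delta = P * L^3 / (3 * E * I)
= 33000.0 * 1000.0^3 / (3 * 210000.0 * 231299697.07)
= 0.2265 mm

0.2265 mm


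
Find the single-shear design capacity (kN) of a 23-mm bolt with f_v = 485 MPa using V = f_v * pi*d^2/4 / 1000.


A = pi * d^2 / 4 = pi * 23^2 / 4 = 415.4756 mm^2
V = f_v * A / 1000 = 485 * 415.4756 / 1000
= 201.5057 kN

201.5057 kN


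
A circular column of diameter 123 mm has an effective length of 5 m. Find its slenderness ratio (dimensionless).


Radius of gyration r = d / 4 = 123 / 4 = 30.75 mm
L_eff = 5000.0 mm
Slenderness ratio = L / r = 5000.0 / 30.75 = 162.6 (dimensionless)

162.6 (dimensionless)


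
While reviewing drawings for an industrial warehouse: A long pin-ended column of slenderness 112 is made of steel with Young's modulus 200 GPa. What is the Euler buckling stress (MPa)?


sigma_cr = pi^2 * E / lambda^2
= 9.8696 * 200000.0 / 112^2
= 9.8696 * 200000.0 / 12544
= 157.3598 MPa

157.3598 MPa


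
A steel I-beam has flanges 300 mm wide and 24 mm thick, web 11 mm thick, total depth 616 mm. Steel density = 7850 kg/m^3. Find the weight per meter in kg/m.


A_flanges = 2 * 300 * 24 = 14400 mm^2
A_web = (616 - 2 * 24) * 11 = 6248 mm^2
A_total = 14400 + 6248 = 20648 mm^2 = 0.020648 m^2
Weight = rho * A = 7850 * 0.020648 = 162.0868 kg/m

162.0868 kg/m


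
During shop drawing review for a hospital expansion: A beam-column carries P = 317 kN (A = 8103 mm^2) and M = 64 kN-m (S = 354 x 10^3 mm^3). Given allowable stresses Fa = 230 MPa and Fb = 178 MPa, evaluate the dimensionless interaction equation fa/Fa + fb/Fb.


f_a = P / A = 317000.0 / 8103 = 39.1213 MPa
f_b = M / S = 64000000.0 / 354000.0 = 180.791 MPa
Ratio = f_a / Fa + f_b / Fb
= 39.1213 / 230 + 180.791 / 178
= 1.1858 (dimensionless)

1.1858 (dimensionless)


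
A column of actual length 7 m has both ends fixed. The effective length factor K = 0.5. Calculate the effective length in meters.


L_eff = K * L
= 0.5 * 7
= 3.5 m

3.5 m


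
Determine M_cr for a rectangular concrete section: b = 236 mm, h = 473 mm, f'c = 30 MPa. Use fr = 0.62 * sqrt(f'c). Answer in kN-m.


fr = 0.62 * sqrt(30) = 0.62 * 5.4772 = 3.3959 MPa
I = 236 * 473^3 / 12 = 2081201734.33 mm^4
y_t = 236.5 mm
M_cr = fr * I / y_t = 3.3959 * 2081201734.33 / 236.5 N-mm
= 29.8838 kN-m

29.8838 kN-m


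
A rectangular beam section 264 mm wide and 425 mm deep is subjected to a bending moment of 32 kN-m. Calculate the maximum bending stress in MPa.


I = b * h^3 / 12 = 264 * 425^3 / 12 = 1688843750.0 mm^4
y = h / 2 = 425 / 2 = 212.5 mm
M = 32 kN-m = 32000000.0 N-mm
sigma = M * y / I = 32000000.0 * 212.5 / 1688843750.0
= 4.03 MPa

4.03 MPa


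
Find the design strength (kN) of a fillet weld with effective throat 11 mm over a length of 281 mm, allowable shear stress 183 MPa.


Strength = throat * length * allowable stress
= 11 * 281 * 183 N
= 565653 N
= 565.65 kN

565.65 kN


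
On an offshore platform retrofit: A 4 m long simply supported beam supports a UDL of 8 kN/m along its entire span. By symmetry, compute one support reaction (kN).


Total load = w * L = 8 * 4 = 32 kN
By symmetry, each reaction R = total / 2 = 32 / 2 = 16.0 kN

16.0 kN


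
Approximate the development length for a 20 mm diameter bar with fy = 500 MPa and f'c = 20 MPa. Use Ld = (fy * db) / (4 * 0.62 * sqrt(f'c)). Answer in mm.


Ld = (fy * db) / (4 * 0.62 * sqrt(f'c))
= (500 * 20) / (4 * 0.62 * sqrt(20))
= 10000 / 11.0909
= 901.64 mm

901.64 mm


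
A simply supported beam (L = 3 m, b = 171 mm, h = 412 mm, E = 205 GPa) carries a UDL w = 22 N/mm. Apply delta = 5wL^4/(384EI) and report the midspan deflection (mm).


I = 171 * 412^3 / 12 = 996567024.0 mm^4
L = 3000.0 mm, w = 22 N/mm, E = 205000.0 MPa
delta = 5 * w * L^4 / (384 * E * I)
= 5 * 22 * 3000.0^4 / (384 * 205000.0 * 996567024.0)
= 0.1136 mm

0.1136 mm


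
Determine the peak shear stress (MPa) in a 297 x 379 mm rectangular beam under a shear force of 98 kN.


A = b * h = 297 * 379 = 112563 mm^2
V = 98 kN = 98000.0 N
tau_max = 1.5 * V / A = 1.5 * 98000.0 / 112563
= 1.3059 MPa

1.3059 MPa


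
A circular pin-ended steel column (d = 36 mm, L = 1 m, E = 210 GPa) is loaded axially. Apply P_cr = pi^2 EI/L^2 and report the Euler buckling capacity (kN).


I = pi * d^4 / 64 = 82447.96 mm^4
L = 1000.0 mm
P_cr = pi^2 * E * I / L^2
= 9.8696 * 210000.0 * 82447.96 / 1000.0^2
= 170883.03 N = 170.883 kN

170.883 kN


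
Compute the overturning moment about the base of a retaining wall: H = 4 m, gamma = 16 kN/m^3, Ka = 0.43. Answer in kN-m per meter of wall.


Pa = 0.5 * Ka * gamma * H^2
= 0.5 * 0.43 * 16 * 4^2
= 55.04 kN/m
Arm = H / 3 = 4 / 3 = 1.3333 m
Mo = Pa * arm = Pa * H / 3 = 55.04 * 4 / 3 = 73.3867 kN-m/m

73.3867 kN-m/m


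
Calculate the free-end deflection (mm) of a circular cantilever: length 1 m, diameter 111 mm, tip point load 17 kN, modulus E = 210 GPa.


I = pi * d^4 / 64 = pi * 111^4 / 64 = 7451810.7 mm^4
L = 1000.0 mm, P = 17000.0 N, E = 210000.0 MPa
delta = P * L^3 / (3 * E * I)
= 17000.0 * 1000.0^3 / (3 * 210000.0 * 7451810.7)
= 3.6212 mm

3.6212 mm


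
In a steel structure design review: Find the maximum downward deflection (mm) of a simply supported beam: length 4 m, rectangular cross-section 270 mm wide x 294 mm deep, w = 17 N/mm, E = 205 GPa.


I = 270 * 294^3 / 12 = 571774140.0 mm^4
L = 4000.0 mm, w = 17 N/mm, E = 205000.0 MPa
delta = 5 * w * L^4 / (384 * E * I)
= 5 * 17 * 4000.0^4 / (384 * 205000.0 * 571774140.0)
= 0.4834 mm

0.4834 mm


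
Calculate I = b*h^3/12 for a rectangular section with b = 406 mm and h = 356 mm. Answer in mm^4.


I = b * h^3 / 12
= 406 * 356^3 / 12
= 406 * 45118016 / 12
= 1526492874.67 mm^4

1526492874.67 mm^4


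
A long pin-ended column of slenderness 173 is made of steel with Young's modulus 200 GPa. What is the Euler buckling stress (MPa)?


sigma_cr = pi^2 * E / lambda^2
= 9.8696 * 200000.0 / 173^2
= 9.8696 * 200000.0 / 29929
= 65.9535 MPa

65.9535 MPa


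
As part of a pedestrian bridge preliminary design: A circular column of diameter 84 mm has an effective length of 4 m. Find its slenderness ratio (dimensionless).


Radius of gyration r = d / 4 = 84 / 4 = 21.0 mm
L_eff = 4000.0 mm
Slenderness ratio = L / r = 4000.0 / 21.0 = 190.48 (dimensionless)

190.48 (dimensionless)


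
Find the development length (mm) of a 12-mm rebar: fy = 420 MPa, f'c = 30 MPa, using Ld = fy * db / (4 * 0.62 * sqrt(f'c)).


Ld = (fy * db) / (4 * 0.62 * sqrt(f'c))
= (420 * 12) / (4 * 0.62 * sqrt(30))
= 5040 / 13.5835
= 371.04 mm

371.04 mm


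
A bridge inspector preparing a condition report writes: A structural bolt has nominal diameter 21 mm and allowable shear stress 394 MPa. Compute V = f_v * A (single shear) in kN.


A = pi * d^2 / 4 = pi * 21^2 / 4 = 346.3606 mm^2
V = f_v * A / 1000 = 394 * 346.3606 / 1000
= 136.4661 kN

136.4661 kN


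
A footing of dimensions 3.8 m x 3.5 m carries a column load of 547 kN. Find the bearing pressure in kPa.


A = 3.8 * 3.5 = 13.3 m^2
q = P / A = 547 / 13.3
= 41.1278 kPa

41.1278 kPa


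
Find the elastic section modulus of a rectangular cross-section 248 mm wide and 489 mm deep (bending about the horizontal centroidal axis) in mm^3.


S = b * h^2 / 6
= 248 * 489^2 / 6
= 248 * 239121 / 6
= 9883668.0 mm^3

9883668.0 mm^3


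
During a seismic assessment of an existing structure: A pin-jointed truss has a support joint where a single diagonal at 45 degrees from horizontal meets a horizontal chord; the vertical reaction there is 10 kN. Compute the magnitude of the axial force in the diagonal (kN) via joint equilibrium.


At the joint, only the diagonal has a vertical component, so vertical equilibrium gives:
F * sin(45) = 10
F = 10 / sin(45)
= 10 / 0.707107
= 14.14 kN

14.14 kN


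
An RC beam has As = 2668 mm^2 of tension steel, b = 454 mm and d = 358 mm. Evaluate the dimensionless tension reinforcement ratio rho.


rho = As / (b * d)
= 2668 / (454 * 358)
= 2668 / 162532
= 0.016415 (dimensionless)

0.016415 (dimensionless)


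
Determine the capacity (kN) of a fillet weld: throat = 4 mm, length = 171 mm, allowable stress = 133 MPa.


Strength = throat * length * allowable stress
= 4 * 171 * 133 N
= 90972 N
= 90.97 kN

90.97 kN


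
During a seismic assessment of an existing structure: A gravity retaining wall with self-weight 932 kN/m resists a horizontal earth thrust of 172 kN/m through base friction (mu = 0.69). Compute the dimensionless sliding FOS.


Resisting force = mu * W = 0.69 * 932 = 643.08 kN/m
FOS = Resisting / Driving = 643.08 / 172
= 3.7388 (dimensionless)

3.7388 (dimensionless)


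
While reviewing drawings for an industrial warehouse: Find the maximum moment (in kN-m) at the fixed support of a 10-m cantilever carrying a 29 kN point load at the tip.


For a cantilever with a point load at the free end:
M_max = P * L = 29 * 10 = 290 kN-m

290 kN-m


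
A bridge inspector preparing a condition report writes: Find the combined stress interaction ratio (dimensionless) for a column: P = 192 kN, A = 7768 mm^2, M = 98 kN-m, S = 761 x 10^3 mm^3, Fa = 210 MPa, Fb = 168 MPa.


f_a = P / A = 192000.0 / 7768 = 24.7168 MPa
f_b = M / S = 98000000.0 / 761000.0 = 128.7779 MPa
Ratio = f_a / Fa + f_b / Fb
= 24.7168 / 210 + 128.7779 / 168
= 0.8842 (dimensionless)

0.8842 (dimensionless)


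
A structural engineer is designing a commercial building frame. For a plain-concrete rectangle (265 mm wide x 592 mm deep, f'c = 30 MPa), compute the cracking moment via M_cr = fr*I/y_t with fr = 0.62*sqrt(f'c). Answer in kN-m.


fr = 0.62 * sqrt(30) = 0.62 * 5.4772 = 3.3959 MPa
I = 265 * 592^3 / 12 = 4581732693.33 mm^4
y_t = 296.0 mm
M_cr = fr * I / y_t = 3.3959 * 4581732693.33 / 296.0 N-mm
= 52.5642 kN-m

52.5642 kN-m


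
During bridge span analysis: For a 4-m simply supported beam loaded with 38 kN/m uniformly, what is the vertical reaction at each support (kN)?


Total load = w * L = 38 * 4 = 152 kN
By symmetry, each reaction R = total / 2 = 152 / 2 = 76.0 kN

76.0 kN


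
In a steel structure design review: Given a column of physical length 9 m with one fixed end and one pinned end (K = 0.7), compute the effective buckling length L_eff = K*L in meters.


L_eff = K * L
= 0.7 * 9
= 6.3 m

6.3 m


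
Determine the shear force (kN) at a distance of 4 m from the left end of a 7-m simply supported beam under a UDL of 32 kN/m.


R_A = w * L / 2 = 32 * 7 / 2 = 112.0 kN
V(x) = R_A - w * x = 112.0 - 32 * 4
= -16.0 kN

-16.0 kN


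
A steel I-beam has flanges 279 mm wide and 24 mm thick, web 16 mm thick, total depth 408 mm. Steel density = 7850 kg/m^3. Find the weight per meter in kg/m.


A_flanges = 2 * 279 * 24 = 13392 mm^2
A_web = (408 - 2 * 24) * 16 = 5760 mm^2
A_total = 13392 + 5760 = 19152 mm^2 = 0.019152 m^2
Weight = rho * A = 7850 * 0.019152 = 150.3432 kg/m

150.3432 kg/m


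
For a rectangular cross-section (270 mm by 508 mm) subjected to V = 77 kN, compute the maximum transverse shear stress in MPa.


A = b * h = 270 * 508 = 137160 mm^2
V = 77 kN = 77000.0 N
tau_max = 1.5 * V / A = 1.5 * 77000.0 / 137160
= 0.8421 MPa

0.8421 MPa


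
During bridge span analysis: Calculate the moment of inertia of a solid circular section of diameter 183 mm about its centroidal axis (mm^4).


r = d / 2 = 183 / 2 = 91.5 mm
I = pi * r^4 / 4 = pi * 91.5^4 / 4
= 55052146.59 mm^4

55052146.59 mm^4


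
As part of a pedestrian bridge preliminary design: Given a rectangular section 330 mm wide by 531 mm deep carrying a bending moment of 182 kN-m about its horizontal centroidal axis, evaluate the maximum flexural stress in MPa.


I = b * h^3 / 12 = 330 * 531^3 / 12 = 4117335502.5 mm^4
y = h / 2 = 531 / 2 = 265.5 mm
M = 182 kN-m = 182000000.0 N-mm
sigma = M * y / I = 182000000.0 * 265.5 / 4117335502.5
= 11.74 MPa

11.74 MPa


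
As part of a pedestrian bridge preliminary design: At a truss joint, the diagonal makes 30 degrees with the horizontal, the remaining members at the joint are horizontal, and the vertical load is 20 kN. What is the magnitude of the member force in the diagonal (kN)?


At the joint, only the diagonal has a vertical component, so vertical equilibrium gives:
F * sin(30) = 20
F = 20 / sin(30)
= 20 / 0.5
= 40.0 kN

40.0 kN


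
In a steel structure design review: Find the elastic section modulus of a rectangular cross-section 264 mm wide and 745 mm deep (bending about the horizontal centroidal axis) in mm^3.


S = b * h^2 / 6
= 264 * 745^2 / 6
= 264 * 555025 / 6
= 24421100.0 mm^3

24421100.0 mm^3


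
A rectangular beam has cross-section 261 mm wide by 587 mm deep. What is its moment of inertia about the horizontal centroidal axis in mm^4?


I = b * h^3 / 12
= 261 * 587^3 / 12
= 261 * 202262003 / 12
= 4399198565.25 mm^4

4399198565.25 mm^4


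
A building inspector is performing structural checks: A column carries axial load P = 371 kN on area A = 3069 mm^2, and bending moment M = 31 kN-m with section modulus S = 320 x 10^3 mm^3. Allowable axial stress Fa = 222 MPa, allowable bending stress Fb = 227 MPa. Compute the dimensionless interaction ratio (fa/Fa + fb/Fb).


f_a = P / A = 371000.0 / 3069 = 120.8863 MPa
f_b = M / S = 31000000.0 / 320000.0 = 96.875 MPa
Ratio = f_a / Fa + f_b / Fb
= 120.8863 / 222 + 96.875 / 227
= 0.9713 (dimensionless)

0.9713 (dimensionless)


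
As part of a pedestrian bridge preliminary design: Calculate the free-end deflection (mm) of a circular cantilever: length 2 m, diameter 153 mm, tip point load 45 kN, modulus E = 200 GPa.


I = pi * d^4 / 64 = pi * 153^4 / 64 = 26898968.23 mm^4
L = 2000.0 mm, P = 45000.0 N, E = 200000.0 MPa
delta = P * L^3 / (3 * E * I)
= 45000.0 * 2000.0^3 / (3 * 200000.0 * 26898968.23)
= 22.3057 mm

22.3057 mm


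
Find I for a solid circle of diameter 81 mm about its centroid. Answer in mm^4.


r = d / 2 = 81 / 2 = 40.5 mm
I = pi * r^4 / 4 = pi * 40.5^4 / 4
= 2113050.98 mm^4

2113050.98 mm^4


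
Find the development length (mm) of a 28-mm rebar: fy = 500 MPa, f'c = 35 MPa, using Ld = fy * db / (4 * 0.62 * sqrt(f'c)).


Ld = (fy * db) / (4 * 0.62 * sqrt(f'c))
= (500 * 28) / (4 * 0.62 * sqrt(35))
= 14000 / 14.6719
= 954.21 mm

954.21 mm


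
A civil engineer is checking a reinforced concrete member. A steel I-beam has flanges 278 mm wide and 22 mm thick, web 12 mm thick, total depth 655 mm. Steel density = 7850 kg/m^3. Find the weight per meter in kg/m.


A_flanges = 2 * 278 * 22 = 12232 mm^2
A_web = (655 - 2 * 22) * 12 = 7332 mm^2
A_total = 12232 + 7332 = 19564 mm^2 = 0.019564 m^2
Weight = rho * A = 7850 * 0.019564 = 153.5774 kg/m

153.5774 kg/m


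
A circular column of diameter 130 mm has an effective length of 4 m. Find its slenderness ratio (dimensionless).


Radius of gyration r = d / 4 = 130 / 4 = 32.5 mm
L_eff = 4000.0 mm
Slenderness ratio = L / r = 4000.0 / 32.5 = 123.08 (dimensionless)

123.08 (dimensionless)


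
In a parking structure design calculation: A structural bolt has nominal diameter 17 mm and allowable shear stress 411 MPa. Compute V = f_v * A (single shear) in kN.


A = pi * d^2 / 4 = pi * 17^2 / 4 = 226.9801 mm^2
V = f_v * A / 1000 = 411 * 226.9801 / 1000
= 93.2888 kN

93.2888 kN


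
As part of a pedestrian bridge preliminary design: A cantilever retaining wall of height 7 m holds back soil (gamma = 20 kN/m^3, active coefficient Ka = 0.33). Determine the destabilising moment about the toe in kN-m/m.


Pa = 0.5 * Ka * gamma * H^2
= 0.5 * 0.33 * 20 * 7^2
= 161.7 kN/m
Arm = H / 3 = 7 / 3 = 2.3333 m
Mo = Pa * arm = Pa * H / 3 = 161.7 * 7 / 3 = 377.3 kN-m/m

377.3 kN-m/m


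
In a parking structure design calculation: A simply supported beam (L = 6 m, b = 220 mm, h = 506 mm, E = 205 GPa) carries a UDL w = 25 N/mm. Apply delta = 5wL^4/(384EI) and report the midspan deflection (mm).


I = 220 * 506^3 / 12 = 2375160626.67 mm^4
L = 6000.0 mm, w = 25 N/mm, E = 205000.0 MPa
delta = 5 * w * L^4 / (384 * E * I)
= 5 * 25 * 6000.0^4 / (384 * 205000.0 * 2375160626.67)
= 0.8664 mm

0.8664 mm


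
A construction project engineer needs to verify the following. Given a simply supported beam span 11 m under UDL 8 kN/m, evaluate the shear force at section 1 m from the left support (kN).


R_A = w * L / 2 = 8 * 11 / 2 = 44.0 kN
V(x) = R_A - w * x = 44.0 - 8 * 1
= 36.0 kN

36.0 kN


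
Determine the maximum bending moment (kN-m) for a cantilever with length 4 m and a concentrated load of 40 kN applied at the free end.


For a cantilever with a point load at the free end:
M_max = P * L = 40 * 4 = 160 kN-m

160 kN-m


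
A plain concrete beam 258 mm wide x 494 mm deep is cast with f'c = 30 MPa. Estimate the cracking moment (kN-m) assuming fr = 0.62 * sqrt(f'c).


fr = 0.62 * sqrt(30) = 0.62 * 5.4772 = 3.3959 MPa
I = 258 * 494^3 / 12 = 2591906356.0 mm^4
y_t = 247.0 mm
M_cr = fr * I / y_t = 3.3959 * 2591906356.0 / 247.0 N-mm
= 35.6348 kN-m

35.6348 kN-m


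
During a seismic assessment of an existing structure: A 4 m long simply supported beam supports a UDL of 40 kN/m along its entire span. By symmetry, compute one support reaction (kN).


Total load = w * L = 40 * 4 = 160 kN
By symmetry, each reaction R = total / 2 = 160 / 2 = 80.0 kN

80.0 kN


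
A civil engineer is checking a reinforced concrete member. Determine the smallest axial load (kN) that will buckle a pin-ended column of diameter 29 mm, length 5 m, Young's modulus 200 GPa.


I = pi * d^4 / 64 = 34718.57 mm^4
L = 5000.0 mm
P_cr = pi^2 * E * I / L^2
= 9.8696 * 200000.0 * 34718.57 / 5000.0^2
= 2741.27 N = 2.7413 kN

2.7413 kN


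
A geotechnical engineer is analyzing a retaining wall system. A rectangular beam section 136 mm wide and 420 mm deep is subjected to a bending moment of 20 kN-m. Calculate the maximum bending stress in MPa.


I = b * h^3 / 12 = 136 * 420^3 / 12 = 839664000.0 mm^4
y = h / 2 = 420 / 2 = 210.0 mm
M = 20 kN-m = 20000000.0 N-mm
sigma = M * y / I = 20000000.0 * 210.0 / 839664000.0
= 5.0 MPa

5.0 MPa


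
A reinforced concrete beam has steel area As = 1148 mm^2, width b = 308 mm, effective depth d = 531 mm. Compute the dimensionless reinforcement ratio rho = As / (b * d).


rho = As / (b * d)
= 1148 / (308 * 531)
= 1148 / 163548
= 0.007019 (dimensionless)

0.007019 (dimensionless)


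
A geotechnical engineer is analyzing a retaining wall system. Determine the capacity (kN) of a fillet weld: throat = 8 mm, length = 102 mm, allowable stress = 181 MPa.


Strength = throat * length * allowable stress
= 8 * 102 * 181 N
= 147696 N
= 147.7 kN

147.7 kN


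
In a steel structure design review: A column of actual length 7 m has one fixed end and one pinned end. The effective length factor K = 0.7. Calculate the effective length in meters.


L_eff = K * L
= 0.7 * 7
= 4.9 m

4.9 m


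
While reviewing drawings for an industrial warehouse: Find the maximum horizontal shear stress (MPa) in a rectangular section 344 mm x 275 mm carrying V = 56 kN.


A = b * h = 344 * 275 = 94600 mm^2
V = 56 kN = 56000.0 N
tau_max = 1.5 * V / A = 1.5 * 56000.0 / 94600
= 0.8879 MPa

0.8879 MPa


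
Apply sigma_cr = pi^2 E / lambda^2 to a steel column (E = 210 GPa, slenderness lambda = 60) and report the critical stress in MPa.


sigma_cr = pi^2 * E / lambda^2
= 9.8696 * 210000.0 / 60^2
= 9.8696 * 210000.0 / 3600
= 575.7269 MPa

575.7269 MPa


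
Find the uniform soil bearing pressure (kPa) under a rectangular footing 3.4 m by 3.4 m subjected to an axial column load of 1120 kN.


A = 3.4 * 3.4 = 11.56 m^2
q = P / A = 1120 / 11.56
= 96.8858 kPa

96.8858 kPa


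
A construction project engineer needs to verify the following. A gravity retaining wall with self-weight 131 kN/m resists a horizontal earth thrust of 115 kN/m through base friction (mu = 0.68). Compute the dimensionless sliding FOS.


Resisting force = mu * W = 0.68 * 131 = 89.08 kN/m
FOS = Resisting / Driving = 89.08 / 115
= 0.7746 (dimensionless)

0.7746 (dimensionless)


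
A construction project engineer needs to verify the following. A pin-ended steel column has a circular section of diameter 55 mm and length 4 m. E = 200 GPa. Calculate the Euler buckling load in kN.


I = pi * d^4 / 64 = 449180.25 mm^4
L = 4000.0 mm
P_cr = pi^2 * E * I / L^2
= 9.8696 * 200000.0 * 449180.25 / 4000.0^2
= 55415.39 N = 55.4154 kN

55.4154 kN


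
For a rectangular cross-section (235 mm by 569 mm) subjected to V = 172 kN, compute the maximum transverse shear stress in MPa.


A = b * h = 235 * 569 = 133715 mm^2
V = 172 kN = 172000.0 N
tau_max = 1.5 * V / A = 1.5 * 172000.0 / 133715
= 1.9295 MPa

1.9295 MPa


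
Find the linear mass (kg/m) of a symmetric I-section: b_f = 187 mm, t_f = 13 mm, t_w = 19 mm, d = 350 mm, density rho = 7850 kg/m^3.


A_flanges = 2 * 187 * 13 = 4862 mm^2
A_web = (350 - 2 * 13) * 19 = 6156 mm^2
A_total = 4862 + 6156 = 11018 mm^2 = 0.011018 m^2
Weight = rho * A = 7850 * 0.011018 = 86.4913 kg/m

86.4913 kg/m


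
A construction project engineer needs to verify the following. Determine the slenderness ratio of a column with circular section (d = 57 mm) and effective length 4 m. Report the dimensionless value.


Radius of gyration r = d / 4 = 57 / 4 = 14.25 mm
L_eff = 4000.0 mm
Slenderness ratio = L / r = 4000.0 / 14.25 = 280.7 (dimensionless)

280.7 (dimensionless)


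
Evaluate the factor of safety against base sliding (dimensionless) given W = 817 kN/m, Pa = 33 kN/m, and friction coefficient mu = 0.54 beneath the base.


Resisting force = mu * W = 0.54 * 817 = 441.18 kN/m
FOS = Resisting / Driving = 441.18 / 33
= 13.3691 (dimensionless)

13.3691 (dimensionless)


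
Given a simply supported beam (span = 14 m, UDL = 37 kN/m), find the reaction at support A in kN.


Total load = w * L = 37 * 14 = 518 kN
By symmetry, each reaction R = total / 2 = 518 / 2 = 259.0 kN

259.0 kN


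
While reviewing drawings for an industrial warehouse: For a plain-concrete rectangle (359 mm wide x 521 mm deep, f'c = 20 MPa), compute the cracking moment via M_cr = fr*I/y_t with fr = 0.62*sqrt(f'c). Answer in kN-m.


fr = 0.62 * sqrt(20) = 0.62 * 4.4721 = 2.7727 MPa
I = 359 * 521^3 / 12 = 4230837766.58 mm^4
y_t = 260.5 mm
M_cr = fr * I / y_t = 2.7727 * 4230837766.58 / 260.5 N-mm
= 45.0324 kN-m

45.0324 kN-m


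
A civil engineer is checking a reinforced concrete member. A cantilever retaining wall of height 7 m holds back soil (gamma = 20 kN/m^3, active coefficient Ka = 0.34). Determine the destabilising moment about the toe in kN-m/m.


Pa = 0.5 * Ka * gamma * H^2
= 0.5 * 0.34 * 20 * 7^2
= 166.6 kN/m
Arm = H / 3 = 7 / 3 = 2.3333 m
Mo = Pa * arm = Pa * H / 3 = 166.6 * 7 / 3 = 388.7333 kN-m/m

388.7333 kN-m/m


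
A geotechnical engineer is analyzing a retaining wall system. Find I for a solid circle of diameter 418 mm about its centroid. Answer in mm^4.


r = d / 2 = 418 / 2 = 209.0 mm
I = pi * r^4 / 4 = pi * 209.0^4 / 4
= 1498563070.0 mm^4

1498563070.0 mm^4


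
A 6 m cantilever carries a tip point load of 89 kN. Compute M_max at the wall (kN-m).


For a cantilever with a point load at the free end:
M_max = P * L = 89 * 6 = 534 kN-m

534 kN-m


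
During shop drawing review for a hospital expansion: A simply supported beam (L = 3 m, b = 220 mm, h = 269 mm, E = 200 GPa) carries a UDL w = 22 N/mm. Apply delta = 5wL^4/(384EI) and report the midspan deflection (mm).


I = 220 * 269^3 / 12 = 356860331.67 mm^4
L = 3000.0 mm, w = 22 N/mm, E = 200000.0 MPa
delta = 5 * w * L^4 / (384 * E * I)
= 5 * 22 * 3000.0^4 / (384 * 200000.0 * 356860331.67)
= 0.3251 mm

0.3251 mm


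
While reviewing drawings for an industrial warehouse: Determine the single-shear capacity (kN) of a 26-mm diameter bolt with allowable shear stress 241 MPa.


A = pi * d^2 / 4 = pi * 26^2 / 4 = 530.9292 mm^2
V = f_v * A / 1000 = 241 * 530.9292 / 1000
= 127.9539 kN

127.9539 kN


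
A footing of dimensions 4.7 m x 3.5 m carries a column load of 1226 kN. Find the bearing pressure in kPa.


A = 4.7 * 3.5 = 16.45 m^2
q = P / A = 1226 / 16.45
= 74.5289 kPa

74.5289 kPa


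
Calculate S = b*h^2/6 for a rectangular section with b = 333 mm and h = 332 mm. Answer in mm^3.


S = b * h^2 / 6
= 333 * 332^2 / 6
= 333 * 110224 / 6
= 6117432.0 mm^3

6117432.0 mm^3


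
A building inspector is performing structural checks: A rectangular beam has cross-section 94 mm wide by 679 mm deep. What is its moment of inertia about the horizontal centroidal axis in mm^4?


I = b * h^3 / 12
= 94 * 679^3 / 12
= 94 * 313046839 / 12
= 2452200238.83 mm^4

2452200238.83 mm^4


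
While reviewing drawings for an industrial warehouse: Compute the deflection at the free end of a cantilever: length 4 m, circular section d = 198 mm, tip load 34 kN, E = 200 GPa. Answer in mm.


I = pi * d^4 / 64 = pi * 198^4 / 64 = 75445034.2 mm^4
L = 4000.0 mm, P = 34000.0 N, E = 200000.0 MPa
delta = P * L^3 / (3 * E * I)
= 34000.0 * 4000.0^3 / (3 * 200000.0 * 75445034.2)
= 48.0703 mm

48.0703 mm


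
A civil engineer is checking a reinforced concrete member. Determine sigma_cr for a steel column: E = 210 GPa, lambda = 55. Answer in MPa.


sigma_cr = pi^2 * E / lambda^2
= 9.8696 * 210000.0 / 55^2
= 9.8696 * 210000.0 / 3025
= 685.1626 MPa

685.1626 MPa


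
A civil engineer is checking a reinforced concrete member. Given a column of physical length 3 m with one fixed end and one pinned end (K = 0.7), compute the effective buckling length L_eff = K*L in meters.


L_eff = K * L
= 0.7 * 3
= 2.1 m

2.1 m


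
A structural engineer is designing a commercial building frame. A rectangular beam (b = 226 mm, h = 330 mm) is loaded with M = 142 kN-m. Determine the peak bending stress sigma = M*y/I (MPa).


I = b * h^3 / 12 = 226 * 330^3 / 12 = 676813500.0 mm^4
y = h / 2 = 330 / 2 = 165.0 mm
M = 142 kN-m = 142000000.0 N-mm
sigma = M * y / I = 142000000.0 * 165.0 / 676813500.0
= 34.62 MPa

34.62 MPa


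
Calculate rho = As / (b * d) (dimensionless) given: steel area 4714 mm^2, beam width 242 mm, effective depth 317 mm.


rho = As / (b * d)
= 4714 / (242 * 317)
= 4714 / 76714
= 0.061449 (dimensionless)

0.061449 (dimensionless)


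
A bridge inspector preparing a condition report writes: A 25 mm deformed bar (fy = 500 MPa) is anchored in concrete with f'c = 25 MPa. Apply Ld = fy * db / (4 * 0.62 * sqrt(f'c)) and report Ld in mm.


Ld = (fy * db) / (4 * 0.62 * sqrt(f'c))
= (500 * 25) / (4 * 0.62 * sqrt(25))
= 12500 / 12.4
= 1008.06 mm

1008.06 mm


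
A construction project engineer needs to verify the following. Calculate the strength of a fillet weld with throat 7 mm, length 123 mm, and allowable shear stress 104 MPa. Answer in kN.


Strength = throat * length * allowable stress
= 7 * 123 * 104 N
= 89544 N
= 89.54 kN

89.54 kN


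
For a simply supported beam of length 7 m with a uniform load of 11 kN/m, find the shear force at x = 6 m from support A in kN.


R_A = w * L / 2 = 11 * 7 / 2 = 38.5 kN
V(x) = R_A - w * x = 38.5 - 11 * 6
= -27.5 kN

-27.5 kN


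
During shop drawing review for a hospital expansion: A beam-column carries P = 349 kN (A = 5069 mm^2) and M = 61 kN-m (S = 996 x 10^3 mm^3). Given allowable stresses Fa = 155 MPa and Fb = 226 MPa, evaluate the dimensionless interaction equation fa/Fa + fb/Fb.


f_a = P / A = 349000.0 / 5069 = 68.8499 MPa
f_b = M / S = 61000000.0 / 996000.0 = 61.245 MPa
Ratio = f_a / Fa + f_b / Fb
= 68.8499 / 155 + 61.245 / 226
= 0.7152 (dimensionless)

0.7152 (dimensionless)


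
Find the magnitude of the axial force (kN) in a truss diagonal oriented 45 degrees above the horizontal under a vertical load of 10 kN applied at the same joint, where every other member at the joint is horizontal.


At the joint, only the diagonal has a vertical component, so vertical equilibrium gives:
F * sin(45) = 10
F = 10 / sin(45)
= 10 / 0.707107
= 14.14 kN

14.14 kN


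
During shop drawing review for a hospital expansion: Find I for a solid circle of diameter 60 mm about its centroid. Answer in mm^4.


r = d / 2 = 60 / 2 = 30.0 mm
I = pi * r^4 / 4 = pi * 30.0^4 / 4
= 636172.51 mm^4

636172.51 mm^4


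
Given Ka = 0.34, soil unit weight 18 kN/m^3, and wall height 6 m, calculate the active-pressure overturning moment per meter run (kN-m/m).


Pa = 0.5 * Ka * gamma * H^2
= 0.5 * 0.34 * 18 * 6^2
= 110.16 kN/m
Arm = H / 3 = 6 / 3 = 2.0 m
Mo = Pa * arm = Pa * H / 3 = 110.16 * 6 / 3 = 220.32 kN-m/m

220.32 kN-m/m


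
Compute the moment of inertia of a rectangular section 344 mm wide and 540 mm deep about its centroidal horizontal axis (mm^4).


I = b * h^3 / 12
= 344 * 540^3 / 12
= 344 * 157464000 / 12
= 4513968000.0 mm^4

4513968000.0 mm^4


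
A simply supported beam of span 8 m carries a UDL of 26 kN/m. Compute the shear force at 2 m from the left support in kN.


R_A = w * L / 2 = 26 * 8 / 2 = 104.0 kN
V(x) = R_A - w * x = 104.0 - 26 * 2
= 52.0 kN

52.0 kN


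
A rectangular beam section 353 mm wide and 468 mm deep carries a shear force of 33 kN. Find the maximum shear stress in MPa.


A = b * h = 353 * 468 = 165204 mm^2
V = 33 kN = 33000.0 N
tau_max = 1.5 * V / A = 1.5 * 33000.0 / 165204
= 0.2996 MPa

0.2996 MPa


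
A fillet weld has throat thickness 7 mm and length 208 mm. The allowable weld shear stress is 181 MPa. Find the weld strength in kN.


Strength = throat * length * allowable stress
= 7 * 208 * 181 N
= 263536 N
= 263.54 kN

263.54 kN


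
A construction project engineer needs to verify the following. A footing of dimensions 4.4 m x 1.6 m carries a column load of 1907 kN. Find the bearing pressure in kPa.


A = 4.4 * 1.6 = 7.04 m^2
q = P / A = 1907 / 7.04
= 270.8807 kPa

270.8807 kPa


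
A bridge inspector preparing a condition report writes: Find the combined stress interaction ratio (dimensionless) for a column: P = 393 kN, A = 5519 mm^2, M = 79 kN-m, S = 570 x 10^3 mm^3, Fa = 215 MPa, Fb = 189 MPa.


f_a = P / A = 393000.0 / 5519 = 71.2086 MPa
f_b = M / S = 79000000.0 / 570000.0 = 138.5965 MPa
Ratio = f_a / Fa + f_b / Fb
= 71.2086 / 215 + 138.5965 / 189
= 1.0645 (dimensionless)

1.0645 (dimensionless)


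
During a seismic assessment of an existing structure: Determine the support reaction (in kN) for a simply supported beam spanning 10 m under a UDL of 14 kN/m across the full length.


Total load = w * L = 14 * 10 = 140 kN
By symmetry, each reaction R = total / 2 = 140 / 2 = 70.0 kN

70.0 kN


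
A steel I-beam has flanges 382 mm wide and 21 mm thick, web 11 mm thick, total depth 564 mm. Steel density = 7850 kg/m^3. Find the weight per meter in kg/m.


A_flanges = 2 * 382 * 21 = 16044 mm^2
A_web = (564 - 2 * 21) * 11 = 5742 mm^2
A_total = 16044 + 5742 = 21786 mm^2 = 0.021786 m^2
Weight = rho * A = 7850 * 0.021786 = 171.0201 kg/m

171.0201 kg/m


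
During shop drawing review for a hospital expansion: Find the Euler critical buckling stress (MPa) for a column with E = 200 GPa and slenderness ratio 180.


sigma_cr = pi^2 * E / lambda^2
= 9.8696 * 200000.0 / 180^2
= 9.8696 * 200000.0 / 32400
= 60.9235 MPa

60.9235 MPa


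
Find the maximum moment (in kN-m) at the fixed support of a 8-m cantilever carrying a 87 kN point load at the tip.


For a cantilever with a point load at the free end:
M_max = P * L = 87 * 8 = 696 kN-m

696 kN-m


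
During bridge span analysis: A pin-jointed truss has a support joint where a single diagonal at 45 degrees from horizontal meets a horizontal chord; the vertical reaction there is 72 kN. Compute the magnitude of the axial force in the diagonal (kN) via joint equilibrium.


At the joint, only the diagonal has a vertical component, so vertical equilibrium gives:
F * sin(45) = 72
F = 72 / sin(45)
= 72 / 0.707107
= 101.82 kN

101.82 kN


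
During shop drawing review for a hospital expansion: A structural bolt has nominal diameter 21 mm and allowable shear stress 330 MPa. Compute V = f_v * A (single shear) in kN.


A = pi * d^2 / 4 = pi * 21^2 / 4 = 346.3606 mm^2
V = f_v * A / 1000 = 330 * 346.3606 / 1000
= 114.299 kN

114.299 kN


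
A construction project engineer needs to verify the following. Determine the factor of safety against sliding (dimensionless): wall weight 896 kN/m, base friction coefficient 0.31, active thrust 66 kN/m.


Resisting force = mu * W = 0.31 * 896 = 277.76 kN/m
FOS = Resisting / Driving = 277.76 / 66
= 4.2085 (dimensionless)

4.2085 (dimensionless)


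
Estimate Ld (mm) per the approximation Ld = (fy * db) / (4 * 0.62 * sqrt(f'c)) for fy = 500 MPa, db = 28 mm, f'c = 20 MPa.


Ld = (fy * db) / (4 * 0.62 * sqrt(f'c))
= (500 * 28) / (4 * 0.62 * sqrt(20))
= 14000 / 11.0909
= 1262.3 mm

1262.3 mm


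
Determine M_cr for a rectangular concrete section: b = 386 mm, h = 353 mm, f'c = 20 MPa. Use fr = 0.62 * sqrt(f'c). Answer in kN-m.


fr = 0.62 * sqrt(20) = 0.62 * 4.4721 = 2.7727 MPa
I = 386 * 353^3 / 12 = 1414914426.83 mm^4
y_t = 176.5 mm
M_cr = fr * I / y_t = 2.7727 * 1414914426.83 / 176.5 N-mm
= 22.2276 kN-m

22.2276 kN-m


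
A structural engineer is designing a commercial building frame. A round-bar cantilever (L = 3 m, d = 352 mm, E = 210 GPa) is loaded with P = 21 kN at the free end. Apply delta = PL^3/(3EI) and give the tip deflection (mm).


I = pi * d^4 / 64 = pi * 352^4 / 64 = 753599414.95 mm^4
L = 3000.0 mm, P = 21000.0 N, E = 210000.0 MPa
delta = P * L^3 / (3 * E * I)
= 21000.0 * 3000.0^3 / (3 * 210000.0 * 753599414.95)
= 1.1943 mm

1.1943 mm


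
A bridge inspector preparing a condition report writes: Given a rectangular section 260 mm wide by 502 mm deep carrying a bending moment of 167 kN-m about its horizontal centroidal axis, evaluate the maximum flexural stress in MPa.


I = b * h^3 / 12 = 260 * 502^3 / 12 = 2740963506.67 mm^4
y = h / 2 = 502 / 2 = 251.0 mm
M = 167 kN-m = 167000000.0 N-mm
sigma = M * y / I = 167000000.0 * 251.0 / 2740963506.67
= 15.29 MPa

15.29 MPa


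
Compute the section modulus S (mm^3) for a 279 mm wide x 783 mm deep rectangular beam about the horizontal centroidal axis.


S = b * h^2 / 6
= 279 * 783^2 / 6
= 279 * 613089 / 6
= 28508638.5 mm^3

28508638.5 mm^3


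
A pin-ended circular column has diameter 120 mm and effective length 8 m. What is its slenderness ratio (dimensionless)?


Radius of gyration r = d / 4 = 120 / 4 = 30.0 mm
L_eff = 8000.0 mm
Slenderness ratio = L / r = 8000.0 / 30.0 = 266.67 (dimensionless)

266.67 (dimensionless)


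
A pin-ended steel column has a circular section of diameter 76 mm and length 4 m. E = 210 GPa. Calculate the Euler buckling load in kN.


I = pi * d^4 / 64 = 1637661.98 mm^4
L = 4000.0 mm
P_cr = pi^2 * E * I / L^2
= 9.8696 * 210000.0 * 1637661.98 / 4000.0^2
= 212140.37 N = 212.1404 kN

212.1404 kN


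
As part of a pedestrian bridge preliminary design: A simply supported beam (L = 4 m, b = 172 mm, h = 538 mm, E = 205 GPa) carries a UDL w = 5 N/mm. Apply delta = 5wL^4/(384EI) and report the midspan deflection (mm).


I = 172 * 538^3 / 12 = 2231999165.33 mm^4
L = 4000.0 mm, w = 5 N/mm, E = 205000.0 MPa
delta = 5 * w * L^4 / (384 * E * I)
= 5 * 5 * 4000.0^4 / (384 * 205000.0 * 2231999165.33)
= 0.0364 mm

0.0364 mm


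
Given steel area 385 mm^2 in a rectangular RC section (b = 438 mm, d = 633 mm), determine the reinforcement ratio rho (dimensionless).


rho = As / (b * d)
= 385 / (438 * 633)
= 385 / 277254
= 0.001389 (dimensionless)

0.001389 (dimensionless)
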